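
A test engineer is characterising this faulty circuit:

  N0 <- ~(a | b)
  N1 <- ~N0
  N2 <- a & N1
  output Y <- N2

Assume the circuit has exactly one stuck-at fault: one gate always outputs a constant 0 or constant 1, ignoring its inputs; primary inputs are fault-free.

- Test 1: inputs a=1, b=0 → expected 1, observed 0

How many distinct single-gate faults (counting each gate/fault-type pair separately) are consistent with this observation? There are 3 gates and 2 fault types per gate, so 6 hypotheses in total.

3

Fault-free: N0=0, N1=1, N2=1 → 1. Observed 0.
  N0 stuck-at-0: output 1 ✗
  N0 stuck-at-1: output 0 ✓
  N1 stuck-at-0: output 0 ✓
  N1 stuck-at-1: output 1 ✗
  N2 stuck-at-0: output 0 ✓
  N2 stuck-at-1: output 1 ✗
Consistent faults: {N0 stuck-at-1, N1 stuck-at-0, N2 stuck-at-0} — 3 in all.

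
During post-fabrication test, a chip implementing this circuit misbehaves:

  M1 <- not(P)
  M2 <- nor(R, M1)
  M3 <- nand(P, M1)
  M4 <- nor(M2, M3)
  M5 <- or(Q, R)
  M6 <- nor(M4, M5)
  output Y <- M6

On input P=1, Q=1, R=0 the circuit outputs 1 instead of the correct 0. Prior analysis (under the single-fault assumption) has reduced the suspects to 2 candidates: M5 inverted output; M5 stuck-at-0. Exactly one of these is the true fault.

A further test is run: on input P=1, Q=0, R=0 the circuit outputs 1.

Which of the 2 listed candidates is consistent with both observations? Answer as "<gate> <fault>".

M5 stuck-at-0

Evaluate each candidate on input P=1, Q=0, R=0:
  M5 inverted output: M1=0, M2=1, M3=1, M4=0, M5=1 [inverted output], M6=0 → 0 — eliminated
  M5 stuck-at-0: M1=0, M2=1, M3=1, M4=0, M5=0 [stuck-at-0], M6=1 → 1 — matches
Only M5 stuck-at-0 reproduces the observed 1.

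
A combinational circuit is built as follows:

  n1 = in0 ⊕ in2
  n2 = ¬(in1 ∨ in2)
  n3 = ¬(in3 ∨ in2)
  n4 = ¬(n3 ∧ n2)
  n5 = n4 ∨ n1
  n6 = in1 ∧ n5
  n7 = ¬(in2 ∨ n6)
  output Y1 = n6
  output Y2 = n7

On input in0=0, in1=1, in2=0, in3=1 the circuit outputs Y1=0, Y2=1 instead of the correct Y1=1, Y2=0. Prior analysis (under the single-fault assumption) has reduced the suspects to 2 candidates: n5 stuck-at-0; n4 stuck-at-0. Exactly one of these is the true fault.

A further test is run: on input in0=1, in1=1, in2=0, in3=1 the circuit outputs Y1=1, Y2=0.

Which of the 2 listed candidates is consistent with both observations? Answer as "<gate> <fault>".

Evaluate each candidate on input in0=1, in1=1, in2=0, in3=1:
  n5 stuck-at-0: n1=1, n2=0, n3=0, n4=1, n5=0 [stuck-at-0], n6=0, n7=1 → Y1=0, Y2=1 — eliminated
  n4 stuck-at-0: n1=1, n2=0, n3=0, n4=0 [stuck-at-0], n5=1, n6=1, n7=0 → Y1=1, Y2=0 — matches
Only n4 stuck-at-0 reproduces the observed Y1=1, Y2=0.

n4 stuck-at-0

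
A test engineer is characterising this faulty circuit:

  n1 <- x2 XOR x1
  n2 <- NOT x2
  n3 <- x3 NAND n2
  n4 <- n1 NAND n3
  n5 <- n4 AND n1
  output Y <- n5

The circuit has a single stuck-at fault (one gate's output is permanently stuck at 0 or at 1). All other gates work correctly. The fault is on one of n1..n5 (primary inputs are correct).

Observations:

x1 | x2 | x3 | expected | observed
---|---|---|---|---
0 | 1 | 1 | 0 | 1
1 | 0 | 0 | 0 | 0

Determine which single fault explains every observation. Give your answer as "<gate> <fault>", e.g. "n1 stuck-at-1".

n2 stuck-at-1

Fault-free values for test 1 (x1=0, x2=1, x3=1): n1=1, n2=0, n3=1, n4=0, n5=0, giving Y=0. Observed 1.
Test 1: faults giving observed 1 are {n2 stuck-at-1, n3 stuck-at-0, n4 stuck-at-1, n5 stuck-at-1}.
Test 2 (x1=1, x2=0, x3=0): fault-free n1=1, n2=1, n3=1, n4=0, n5=0 → 0; observed 0. Eliminates n3 stuck-at-0, n4 stuck-at-1, n5 stuck-at-1.
Only n2 stuck-at-1 is consistent with every test.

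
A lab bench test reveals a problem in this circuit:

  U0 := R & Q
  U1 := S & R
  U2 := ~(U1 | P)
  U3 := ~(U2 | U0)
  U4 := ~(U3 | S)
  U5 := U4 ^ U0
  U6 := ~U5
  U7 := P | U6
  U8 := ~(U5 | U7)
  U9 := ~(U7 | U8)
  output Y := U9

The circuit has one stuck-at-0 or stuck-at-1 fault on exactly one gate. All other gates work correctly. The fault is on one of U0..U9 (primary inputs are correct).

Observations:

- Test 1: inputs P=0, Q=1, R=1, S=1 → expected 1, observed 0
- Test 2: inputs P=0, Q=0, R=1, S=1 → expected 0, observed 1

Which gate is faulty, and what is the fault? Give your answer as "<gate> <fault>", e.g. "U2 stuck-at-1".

U4 stuck-at-1

Fault-free values for test 1 (P=0, Q=1, R=1, S=1): U0=1, U1=1, U2=0, U3=0, U4=0, U5=1, U6=0, U7=0, U8=0, U9=1, giving Y=1. Observed 0.
Test 1: faults giving observed 0 are {U0 stuck-at-0, U4 stuck-at-1, U5 stuck-at-0, U6 stuck-at-1, U7 stuck-at-1, U8 stuck-at-1, U9 stuck-at-0}.
Test 2 (P=0, Q=0, R=1, S=1): fault-free U0=0, U1=1, U2=0, U3=1, U4=0, U5=0, U6=1, U7=1, U8=0, U9=0 → 0; observed 1. Eliminates U0 stuck-at-0, U5 stuck-at-0, U6 stuck-at-1, U7 stuck-at-1, U8 stuck-at-1, U9 stuck-at-0.
Only U4 stuck-at-1 is consistent with every test.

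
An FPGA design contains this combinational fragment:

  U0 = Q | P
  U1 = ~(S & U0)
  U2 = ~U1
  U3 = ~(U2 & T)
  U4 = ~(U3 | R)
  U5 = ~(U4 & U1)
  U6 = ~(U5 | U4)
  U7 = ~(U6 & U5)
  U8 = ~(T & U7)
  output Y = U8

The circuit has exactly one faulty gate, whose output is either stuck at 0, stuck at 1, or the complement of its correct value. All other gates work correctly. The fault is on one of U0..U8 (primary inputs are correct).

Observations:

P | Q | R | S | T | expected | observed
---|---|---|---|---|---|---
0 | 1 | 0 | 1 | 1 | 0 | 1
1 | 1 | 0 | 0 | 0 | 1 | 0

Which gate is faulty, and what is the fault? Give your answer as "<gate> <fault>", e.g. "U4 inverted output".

Fault-free values for test 1 (P=0, Q=1, R=0, S=1, T=1): U0=1, U1=0, U2=1, U3=0, U4=1, U5=1, U6=0, U7=1, U8=0, giving Y=0. Observed 1.
Test 1: faults giving observed 1 are {U6 stuck-at-1, U6 inverted output, U7 stuck-at-0, U7 inverted output, U8 stuck-at-1, U8 inverted output}.
Test 2 (P=1, Q=1, R=0, S=0, T=0): fault-free U0=1, U1=1, U2=0, U3=1, U4=0, U5=1, U6=0, U7=1, U8=1 → 1; observed 0. Eliminates U6 stuck-at-1, U6 inverted output, U7 stuck-at-0, U7 inverted output, U8 stuck-at-1.
Only U8 inverted output is consistent with every test.

U8 inverted output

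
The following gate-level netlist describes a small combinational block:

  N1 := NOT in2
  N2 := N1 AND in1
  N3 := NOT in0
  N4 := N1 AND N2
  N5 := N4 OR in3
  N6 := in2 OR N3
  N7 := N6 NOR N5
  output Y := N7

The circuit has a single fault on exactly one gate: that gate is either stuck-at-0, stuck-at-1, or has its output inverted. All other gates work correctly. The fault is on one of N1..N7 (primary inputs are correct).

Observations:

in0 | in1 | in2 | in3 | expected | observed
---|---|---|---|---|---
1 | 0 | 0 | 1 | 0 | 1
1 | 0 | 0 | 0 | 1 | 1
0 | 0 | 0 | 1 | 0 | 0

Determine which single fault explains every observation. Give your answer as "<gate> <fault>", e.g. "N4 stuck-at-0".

Fault-free values for test 1 (in0=1, in1=0, in2=0, in3=1): N1=1, N2=0, N3=0, N4=0, N5=1, N6=0, N7=0, giving Y=0. Observed 1.
Test 1: faults giving observed 1 are {N5 stuck-at-0, N5 inverted output, N7 stuck-at-1, N7 inverted output}.
Test 2 (in0=1, in1=0, in2=0, in3=0): fault-free N1=1, N2=0, N3=0, N4=0, N5=0, N6=0, N7=1 → 1; observed 1. Eliminates N5 inverted output, N7 inverted output.
Test 3 (in0=0, in1=0, in2=0, in3=1): fault-free N1=1, N2=0, N3=1, N4=0, N5=1, N6=1, N7=0 → 0; observed 0. Eliminates N7 stuck-at-1.
Only N5 stuck-at-0 is consistent with every test.

N5 stuck-at-0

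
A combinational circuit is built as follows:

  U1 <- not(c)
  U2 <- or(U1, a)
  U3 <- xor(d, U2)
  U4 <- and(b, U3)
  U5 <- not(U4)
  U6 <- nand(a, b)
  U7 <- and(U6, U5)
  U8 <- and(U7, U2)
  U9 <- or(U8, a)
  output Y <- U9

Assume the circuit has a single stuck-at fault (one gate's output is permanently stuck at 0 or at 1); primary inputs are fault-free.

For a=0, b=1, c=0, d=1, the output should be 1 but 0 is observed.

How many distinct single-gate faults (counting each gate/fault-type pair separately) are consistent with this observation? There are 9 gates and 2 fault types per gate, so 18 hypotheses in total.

Fault-free: U1=1, U2=1, U3=0, U4=0, U5=1, U6=1, U7=1, U8=1, U9=1 → 1. Observed 0.
  U1: stuck-at-0 ✓; others ✗
  U2: stuck-at-0 ✓; others ✗
  U3: stuck-at-1 ✓; others ✗
  U4: stuck-at-1 ✓; others ✗
  U5: stuck-at-0 ✓; others ✗
  U6: stuck-at-0 ✓; others ✗
  U7: stuck-at-0 ✓; others ✗
  U8: stuck-at-0 ✓; others ✗
  U9: stuck-at-0 ✓; others ✗
Consistent faults: {U1 stuck-at-0, U2 stuck-at-0, U3 stuck-at-1, U4 stuck-at-1, U5 stuck-at-0, U6 stuck-at-0, U7 stuck-at-0, U8 stuck-at-0, U9 stuck-at-0} — 9 in all.

9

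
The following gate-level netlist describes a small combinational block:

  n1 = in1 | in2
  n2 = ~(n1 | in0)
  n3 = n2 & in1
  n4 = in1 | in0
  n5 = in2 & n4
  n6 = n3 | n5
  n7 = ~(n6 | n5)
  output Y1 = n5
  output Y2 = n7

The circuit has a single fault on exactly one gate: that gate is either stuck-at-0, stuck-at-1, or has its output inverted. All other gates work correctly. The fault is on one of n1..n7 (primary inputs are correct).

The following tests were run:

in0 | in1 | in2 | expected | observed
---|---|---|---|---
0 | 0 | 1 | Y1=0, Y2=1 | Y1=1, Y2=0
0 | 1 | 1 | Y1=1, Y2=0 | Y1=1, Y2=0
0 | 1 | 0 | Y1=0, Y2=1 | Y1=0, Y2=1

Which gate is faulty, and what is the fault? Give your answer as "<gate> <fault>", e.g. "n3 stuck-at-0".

Fault-free values for test 1 (in0=0, in1=0, in2=1): n1=1, n2=0, n3=0, n4=0, n5=0, n6=0, n7=1, giving Y1=0, Y2=1. Observed Y1=1, Y2=0.
Test 1: faults giving observed Y1=1, Y2=0 are {n4 stuck-at-1, n4 inverted output, n5 stuck-at-1, n5 inverted output}.
Test 2 (in0=0, in1=1, in2=1): fault-free n1=1, n2=0, n3=0, n4=1, n5=1, n6=1, n7=0 → Y1=1, Y2=0; observed Y1=1, Y2=0. Eliminates n4 inverted output, n5 inverted output.
Test 3 (in0=0, in1=1, in2=0): fault-free n1=1, n2=0, n3=0, n4=1, n5=0, n6=0, n7=1 → Y1=0, Y2=1; observed Y1=0, Y2=1. Eliminates n5 stuck-at-1.
Only n4 stuck-at-1 is consistent with every test.

n4 stuck-at-1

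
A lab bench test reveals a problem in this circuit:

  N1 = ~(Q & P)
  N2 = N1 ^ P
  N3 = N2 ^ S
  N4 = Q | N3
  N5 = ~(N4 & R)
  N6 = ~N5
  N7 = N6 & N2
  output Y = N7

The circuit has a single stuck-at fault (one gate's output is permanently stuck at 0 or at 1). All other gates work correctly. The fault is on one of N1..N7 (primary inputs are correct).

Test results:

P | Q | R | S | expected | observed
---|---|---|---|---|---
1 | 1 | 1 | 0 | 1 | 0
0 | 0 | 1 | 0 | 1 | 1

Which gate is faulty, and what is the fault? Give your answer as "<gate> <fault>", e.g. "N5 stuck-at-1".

N1 stuck-at-1

Fault-free values for test 1 (P=1, Q=1, R=1, S=0): N1=0, N2=1, N3=1, N4=1, N5=0, N6=1, N7=1, giving Y=1. Observed 0.
Test 1: faults giving observed 0 are {N1 stuck-at-1, N2 stuck-at-0, N4 stuck-at-0, N5 stuck-at-1, N6 stuck-at-0, N7 stuck-at-0}.
Test 2 (P=0, Q=0, R=1, S=0): fault-free N1=1, N2=1, N3=1, N4=1, N5=0, N6=1, N7=1 → 1; observed 1. Eliminates N2 stuck-at-0, N4 stuck-at-0, N5 stuck-at-1, N6 stuck-at-0, N7 stuck-at-0.
Only N1 stuck-at-1 is consistent with every test.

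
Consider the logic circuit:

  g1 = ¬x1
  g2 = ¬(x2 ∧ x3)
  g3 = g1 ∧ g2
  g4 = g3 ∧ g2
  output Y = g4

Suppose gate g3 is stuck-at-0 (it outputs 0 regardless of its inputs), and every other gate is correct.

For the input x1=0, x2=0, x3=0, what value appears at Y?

Propagate with g3 forced: g1=1, g2=1, g3=0 [stuck-at-0], g4=0.
So Y = 0. (Without the fault it would be 1.)

0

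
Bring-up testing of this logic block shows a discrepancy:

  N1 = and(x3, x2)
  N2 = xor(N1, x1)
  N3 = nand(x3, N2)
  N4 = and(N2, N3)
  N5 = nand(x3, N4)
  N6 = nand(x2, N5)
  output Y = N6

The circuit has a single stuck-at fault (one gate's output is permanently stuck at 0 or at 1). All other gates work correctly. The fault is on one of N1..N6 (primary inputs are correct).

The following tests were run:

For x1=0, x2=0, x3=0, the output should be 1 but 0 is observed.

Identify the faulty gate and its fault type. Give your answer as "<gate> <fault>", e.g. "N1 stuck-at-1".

Fault-free values for test 1 (x1=0, x2=0, x3=0): N1=0, N2=0, N3=1, N4=0, N5=1, N6=1, giving Y=1. Observed 0.
Test 1: faults giving observed 0 are {N6 stuck-at-0}.
Only N6 stuck-at-0 is consistent with every test.

N6 stuck-at-0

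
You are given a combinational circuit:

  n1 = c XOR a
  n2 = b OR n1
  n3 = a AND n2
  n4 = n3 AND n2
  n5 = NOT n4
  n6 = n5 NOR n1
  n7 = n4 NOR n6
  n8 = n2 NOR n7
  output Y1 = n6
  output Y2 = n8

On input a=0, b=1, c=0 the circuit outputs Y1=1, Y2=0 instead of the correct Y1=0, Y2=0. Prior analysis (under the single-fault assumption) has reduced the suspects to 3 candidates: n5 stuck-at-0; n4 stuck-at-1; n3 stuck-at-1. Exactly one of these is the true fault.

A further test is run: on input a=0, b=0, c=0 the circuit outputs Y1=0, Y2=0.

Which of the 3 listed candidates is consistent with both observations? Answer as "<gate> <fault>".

n3 stuck-at-1

Evaluate each candidate on input a=0, b=0, c=0:
  n5 stuck-at-0: n1=0, n2=0, n3=0, n4=0, n5=0 [stuck-at-0], n6=1, n7=0, n8=1 → Y1=1, Y2=1 — eliminated
  n4 stuck-at-1: n1=0, n2=0, n3=0, n4=1 [stuck-at-1], n5=0, n6=1, n7=0, n8=1 → Y1=1, Y2=1 — eliminated
  n3 stuck-at-1: n1=0, n2=0, n3=1 [stuck-at-1], n4=0, n5=1, n6=0, n7=1, n8=0 → Y1=0, Y2=0 — matches
Only n3 stuck-at-1 reproduces the observed Y1=0, Y2=0.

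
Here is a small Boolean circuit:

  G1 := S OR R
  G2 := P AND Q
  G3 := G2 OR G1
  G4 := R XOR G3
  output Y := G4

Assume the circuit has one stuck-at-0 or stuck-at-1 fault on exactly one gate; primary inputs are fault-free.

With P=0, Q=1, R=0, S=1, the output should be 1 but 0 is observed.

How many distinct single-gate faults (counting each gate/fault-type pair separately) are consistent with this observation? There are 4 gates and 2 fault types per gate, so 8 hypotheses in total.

Fault-free: G1=1, G2=0, G3=1, G4=1 → 1. Observed 0.
  G1 stuck-at-0: output 0 ✓
  G1 stuck-at-1: output 1 ✗
  G2 stuck-at-0: output 1 ✗
  G2 stuck-at-1: output 1 ✗
  G3 stuck-at-0: output 0 ✓
  G3 stuck-at-1: output 1 ✗
  G4 stuck-at-0: output 0 ✓
  G4 stuck-at-1: output 1 ✗
Consistent faults: {G1 stuck-at-0, G3 stuck-at-0, G4 stuck-at-0} — 3 in all.

3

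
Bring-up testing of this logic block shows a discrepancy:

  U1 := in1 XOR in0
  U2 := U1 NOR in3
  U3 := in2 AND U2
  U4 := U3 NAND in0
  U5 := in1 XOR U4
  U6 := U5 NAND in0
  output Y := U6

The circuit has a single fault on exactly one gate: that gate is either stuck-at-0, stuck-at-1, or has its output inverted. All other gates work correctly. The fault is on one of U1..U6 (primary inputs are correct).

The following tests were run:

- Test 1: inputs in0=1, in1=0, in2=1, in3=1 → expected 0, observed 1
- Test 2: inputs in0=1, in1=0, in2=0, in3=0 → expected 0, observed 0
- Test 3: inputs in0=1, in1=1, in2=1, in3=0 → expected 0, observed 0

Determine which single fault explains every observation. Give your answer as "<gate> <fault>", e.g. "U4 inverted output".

U2 stuck-at-1

Fault-free values for test 1 (in0=1, in1=0, in2=1, in3=1): U1=1, U2=0, U3=0, U4=1, U5=1, U6=0, giving Y=0. Observed 1.
Test 1: faults giving observed 1 are {U2 stuck-at-1, U2 inverted output, U3 stuck-at-1, U3 inverted output, U4 stuck-at-0, U4 inverted output, U5 stuck-at-0, U5 inverted output, U6 stuck-at-1, U6 inverted output}.
Test 2 (in0=1, in1=0, in2=0, in3=0): fault-free U1=1, U2=0, U3=0, U4=1, U5=1, U6=0 → 0; observed 0. Eliminates U3 stuck-at-1, U3 inverted output, U4 stuck-at-0, U4 inverted output, U5 stuck-at-0, U5 inverted output, U6 stuck-at-1, U6 inverted output.
Test 3 (in0=1, in1=1, in2=1, in3=0): fault-free U1=0, U2=1, U3=1, U4=0, U5=1, U6=0 → 0; observed 0. Eliminates U2 inverted output.
Only U2 stuck-at-1 is consistent with every test.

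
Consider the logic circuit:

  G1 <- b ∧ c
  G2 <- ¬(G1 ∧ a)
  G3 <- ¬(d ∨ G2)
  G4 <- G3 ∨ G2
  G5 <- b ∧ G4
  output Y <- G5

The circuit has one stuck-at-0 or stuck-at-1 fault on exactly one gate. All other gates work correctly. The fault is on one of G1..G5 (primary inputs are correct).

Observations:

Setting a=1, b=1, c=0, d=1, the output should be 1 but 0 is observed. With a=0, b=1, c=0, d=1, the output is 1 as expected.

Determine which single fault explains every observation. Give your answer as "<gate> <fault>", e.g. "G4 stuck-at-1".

G1 stuck-at-1

Fault-free values for test 1 (a=1, b=1, c=0, d=1): G1=0, G2=1, G3=0, G4=1, G5=1, giving Y=1. Observed 0.
Test 1: faults giving observed 0 are {G1 stuck-at-1, G2 stuck-at-0, G4 stuck-at-0, G5 stuck-at-0}.
Test 2 (a=0, b=1, c=0, d=1): fault-free G1=0, G2=1, G3=0, G4=1, G5=1 → 1; observed 1. Eliminates G2 stuck-at-0, G4 stuck-at-0, G5 stuck-at-0.
Only G1 stuck-at-1 is consistent with every test.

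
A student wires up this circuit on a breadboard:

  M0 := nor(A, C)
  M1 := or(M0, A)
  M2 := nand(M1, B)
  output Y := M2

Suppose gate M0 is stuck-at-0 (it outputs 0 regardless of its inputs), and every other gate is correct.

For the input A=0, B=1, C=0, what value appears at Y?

1

Propagate with M0 forced: M0=0 [stuck-at-0], M1=0, M2=1.
So Y = 1. (Without the fault it would be 0.)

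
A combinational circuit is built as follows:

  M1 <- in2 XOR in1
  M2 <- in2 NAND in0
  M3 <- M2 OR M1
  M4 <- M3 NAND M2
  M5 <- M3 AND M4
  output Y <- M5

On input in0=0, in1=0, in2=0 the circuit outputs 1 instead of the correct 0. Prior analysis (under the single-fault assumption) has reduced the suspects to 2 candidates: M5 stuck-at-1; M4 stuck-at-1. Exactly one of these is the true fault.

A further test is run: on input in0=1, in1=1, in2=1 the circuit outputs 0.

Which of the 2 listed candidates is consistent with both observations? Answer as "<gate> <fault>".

M4 stuck-at-1

Evaluate each candidate on input in0=1, in1=1, in2=1:
  M5 stuck-at-1: M1=0, M2=0, M3=0, M4=1, M5=1 [stuck-at-1] → 1 — eliminated
  M4 stuck-at-1: M1=0, M2=0, M3=0, M4=1 [stuck-at-1], M5=0 → 0 — matches
Only M4 stuck-at-1 reproduces the observed 0.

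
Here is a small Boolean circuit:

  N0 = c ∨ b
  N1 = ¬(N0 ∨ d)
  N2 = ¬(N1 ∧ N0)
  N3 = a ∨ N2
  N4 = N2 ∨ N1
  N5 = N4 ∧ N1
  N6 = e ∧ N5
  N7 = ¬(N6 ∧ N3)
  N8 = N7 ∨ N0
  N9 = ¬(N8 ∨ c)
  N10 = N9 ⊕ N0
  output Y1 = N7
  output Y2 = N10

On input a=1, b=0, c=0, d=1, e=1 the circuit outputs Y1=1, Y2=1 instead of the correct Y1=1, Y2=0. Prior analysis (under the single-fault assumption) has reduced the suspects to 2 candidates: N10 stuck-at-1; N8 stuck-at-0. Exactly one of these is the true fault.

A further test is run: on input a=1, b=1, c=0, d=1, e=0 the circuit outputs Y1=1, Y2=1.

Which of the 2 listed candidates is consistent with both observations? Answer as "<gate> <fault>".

N10 stuck-at-1

Evaluate each candidate on input a=1, b=1, c=0, d=1, e=0:
  N10 stuck-at-1: N0=1, N1=0, N2=1, N3=1, N4=1, N5=0, N6=0, N7=1, N8=1, N9=0, N10=1 [stuck-at-1] → Y1=1, Y2=1 — matches
  N8 stuck-at-0: N0=1, N1=0, N2=1, N3=1, N4=1, N5=0, N6=0, N7=1, N8=0 [stuck-at-0], N9=1, N10=0 → Y1=1, Y2=0 — eliminated
Only N10 stuck-at-1 reproduces the observed Y1=1, Y2=1.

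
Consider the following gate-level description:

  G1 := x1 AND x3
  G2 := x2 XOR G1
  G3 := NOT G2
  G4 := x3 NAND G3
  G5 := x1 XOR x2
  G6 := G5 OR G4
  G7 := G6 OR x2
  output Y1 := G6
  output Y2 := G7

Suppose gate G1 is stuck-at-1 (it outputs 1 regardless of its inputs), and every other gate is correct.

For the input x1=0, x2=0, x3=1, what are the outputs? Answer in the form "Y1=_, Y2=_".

Propagate with G1 forced: G1=1 [stuck-at-1], G2=1, G3=0, G4=1, G5=0, G6=1, G7=1.
So the outputs are Y1=1, Y2=1. (Without the fault they would be Y1=0, Y2=0.)

Y1=1, Y2=1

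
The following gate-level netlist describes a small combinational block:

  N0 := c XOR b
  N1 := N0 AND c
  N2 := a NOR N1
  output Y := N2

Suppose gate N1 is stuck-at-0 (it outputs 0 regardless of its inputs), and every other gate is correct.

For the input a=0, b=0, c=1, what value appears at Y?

Propagate with N1 forced: N0=1, N1=0 [stuck-at-0], N2=1.
So Y = 1. (Without the fault it would be 0.)

1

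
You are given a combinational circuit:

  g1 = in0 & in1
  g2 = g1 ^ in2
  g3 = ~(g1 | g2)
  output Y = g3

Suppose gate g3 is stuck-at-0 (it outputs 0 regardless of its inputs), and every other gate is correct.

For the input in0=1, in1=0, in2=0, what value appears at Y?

0

Propagate with g3 forced: g1=0, g2=0, g3=0 [stuck-at-0].
So Y = 0. (Without the fault it would be 1.)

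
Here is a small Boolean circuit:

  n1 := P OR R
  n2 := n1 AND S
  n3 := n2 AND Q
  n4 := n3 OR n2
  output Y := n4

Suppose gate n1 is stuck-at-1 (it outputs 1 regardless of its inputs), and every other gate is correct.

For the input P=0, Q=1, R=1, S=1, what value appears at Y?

Propagate with n1 forced: n1=1 [stuck-at-1], n2=1, n3=1, n4=1.
So Y = 1. (Same as the fault-free value — the fault is masked on this input.)

1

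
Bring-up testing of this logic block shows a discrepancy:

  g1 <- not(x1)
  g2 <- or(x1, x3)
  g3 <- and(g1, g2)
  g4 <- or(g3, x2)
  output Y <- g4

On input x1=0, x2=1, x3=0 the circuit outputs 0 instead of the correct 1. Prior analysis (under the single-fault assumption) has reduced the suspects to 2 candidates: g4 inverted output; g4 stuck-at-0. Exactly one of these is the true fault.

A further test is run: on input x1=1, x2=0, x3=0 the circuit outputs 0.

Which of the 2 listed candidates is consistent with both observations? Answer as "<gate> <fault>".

g4 stuck-at-0

Evaluate each candidate on input x1=1, x2=0, x3=0:
  g4 inverted output: g1=0, g2=1, g3=0, g4=1 [inverted output] → 1 — eliminated
  g4 stuck-at-0: g1=0, g2=1, g3=0, g4=0 [stuck-at-0] → 0 — matches
Only g4 stuck-at-0 reproduces the observed 0.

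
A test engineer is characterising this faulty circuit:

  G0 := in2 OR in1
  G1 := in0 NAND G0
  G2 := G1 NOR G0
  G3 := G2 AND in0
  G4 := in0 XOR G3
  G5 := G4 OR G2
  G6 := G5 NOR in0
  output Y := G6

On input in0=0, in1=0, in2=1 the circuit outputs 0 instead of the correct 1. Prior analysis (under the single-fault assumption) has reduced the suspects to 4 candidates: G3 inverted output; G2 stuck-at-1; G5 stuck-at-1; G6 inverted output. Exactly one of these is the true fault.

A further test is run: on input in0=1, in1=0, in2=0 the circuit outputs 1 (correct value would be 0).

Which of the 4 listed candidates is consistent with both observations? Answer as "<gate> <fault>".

Evaluate each candidate on input in0=1, in1=0, in2=0:
  G3 inverted output: G0=0, G1=1, G2=0, G3=1 [inverted output], G4=0, G5=0, G6=0 → 0 — eliminated
  G2 stuck-at-1: G0=0, G1=1, G2=1 [stuck-at-1], G3=1, G4=0, G5=1, G6=0 → 0 — eliminated
  G5 stuck-at-1: G0=0, G1=1, G2=0, G3=0, G4=1, G5=1 [stuck-at-1], G6=0 → 0 — eliminated
  G6 inverted output: G0=0, G1=1, G2=0, G3=0, G4=1, G5=1, G6=1 [inverted output] → 1 — matches
Only G6 inverted output reproduces the observed 1.

G6 inverted output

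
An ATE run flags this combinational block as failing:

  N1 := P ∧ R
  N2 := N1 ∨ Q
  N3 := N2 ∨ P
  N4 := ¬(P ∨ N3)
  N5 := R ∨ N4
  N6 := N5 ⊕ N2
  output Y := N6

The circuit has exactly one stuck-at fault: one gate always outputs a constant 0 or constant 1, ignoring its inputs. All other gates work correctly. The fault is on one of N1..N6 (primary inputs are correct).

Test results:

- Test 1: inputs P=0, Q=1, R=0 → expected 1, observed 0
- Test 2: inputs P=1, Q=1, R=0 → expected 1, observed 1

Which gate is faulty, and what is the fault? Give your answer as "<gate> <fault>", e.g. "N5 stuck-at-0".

N3 stuck-at-0

Fault-free values for test 1 (P=0, Q=1, R=0): N1=0, N2=1, N3=1, N4=0, N5=0, N6=1, giving Y=1. Observed 0.
Test 1: faults giving observed 0 are {N3 stuck-at-0, N4 stuck-at-1, N5 stuck-at-1, N6 stuck-at-0}.
Test 2 (P=1, Q=1, R=0): fault-free N1=0, N2=1, N3=1, N4=0, N5=0, N6=1 → 1; observed 1. Eliminates N4 stuck-at-1, N5 stuck-at-1, N6 stuck-at-0.
Only N3 stuck-at-0 is consistent with every test.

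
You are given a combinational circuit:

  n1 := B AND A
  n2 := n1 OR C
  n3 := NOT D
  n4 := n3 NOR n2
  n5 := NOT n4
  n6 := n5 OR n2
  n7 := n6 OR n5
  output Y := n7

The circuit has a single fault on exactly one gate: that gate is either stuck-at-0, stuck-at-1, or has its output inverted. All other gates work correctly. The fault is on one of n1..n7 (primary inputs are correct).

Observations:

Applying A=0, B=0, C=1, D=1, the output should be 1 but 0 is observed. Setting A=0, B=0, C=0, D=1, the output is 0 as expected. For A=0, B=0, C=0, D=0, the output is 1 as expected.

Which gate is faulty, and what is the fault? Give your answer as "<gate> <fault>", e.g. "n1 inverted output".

Fault-free values for test 1 (A=0, B=0, C=1, D=1): n1=0, n2=1, n3=0, n4=0, n5=1, n6=1, n7=1, giving Y=1. Observed 0.
Test 1: faults giving observed 0 are {n2 stuck-at-0, n2 inverted output, n7 stuck-at-0, n7 inverted output}.
Test 2 (A=0, B=0, C=0, D=1): fault-free n1=0, n2=0, n3=0, n4=1, n5=0, n6=0, n7=0 → 0; observed 0. Eliminates n2 inverted output, n7 inverted output.
Test 3 (A=0, B=0, C=0, D=0): fault-free n1=0, n2=0, n3=1, n4=0, n5=1, n6=1, n7=1 → 1; observed 1. Eliminates n7 stuck-at-0.
Only n2 stuck-at-0 is consistent with every test.

n2 stuck-at-0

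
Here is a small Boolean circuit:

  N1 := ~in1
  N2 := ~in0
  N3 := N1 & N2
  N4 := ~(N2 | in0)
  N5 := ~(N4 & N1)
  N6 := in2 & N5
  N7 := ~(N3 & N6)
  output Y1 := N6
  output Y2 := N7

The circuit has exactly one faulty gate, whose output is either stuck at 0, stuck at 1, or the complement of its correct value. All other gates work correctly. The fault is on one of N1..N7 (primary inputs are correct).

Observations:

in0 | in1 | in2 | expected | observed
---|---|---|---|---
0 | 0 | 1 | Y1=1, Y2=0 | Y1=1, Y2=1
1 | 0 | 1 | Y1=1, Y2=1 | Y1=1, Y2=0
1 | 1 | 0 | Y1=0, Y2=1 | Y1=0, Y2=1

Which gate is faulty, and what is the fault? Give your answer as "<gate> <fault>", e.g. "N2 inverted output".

Fault-free values for test 1 (in0=0, in1=0, in2=1): N1=1, N2=1, N3=1, N4=0, N5=1, N6=1, N7=0, giving Y1=1, Y2=0. Observed Y1=1, Y2=1.
Test 1: faults giving observed Y1=1, Y2=1 are {N1 stuck-at-0, N1 inverted output, N3 stuck-at-0, N3 inverted output, N7 stuck-at-1, N7 inverted output}.
Test 2 (in0=1, in1=0, in2=1): fault-free N1=1, N2=0, N3=0, N4=0, N5=1, N6=1, N7=1 → Y1=1, Y2=1; observed Y1=1, Y2=0. Eliminates N1 stuck-at-0, N1 inverted output, N3 stuck-at-0, N7 stuck-at-1.
Test 3 (in0=1, in1=1, in2=0): fault-free N1=0, N2=0, N3=0, N4=0, N5=1, N6=0, N7=1 → Y1=0, Y2=1; observed Y1=0, Y2=1. Eliminates N7 inverted output.
Only N3 inverted output is consistent with every test.

N3 inverted output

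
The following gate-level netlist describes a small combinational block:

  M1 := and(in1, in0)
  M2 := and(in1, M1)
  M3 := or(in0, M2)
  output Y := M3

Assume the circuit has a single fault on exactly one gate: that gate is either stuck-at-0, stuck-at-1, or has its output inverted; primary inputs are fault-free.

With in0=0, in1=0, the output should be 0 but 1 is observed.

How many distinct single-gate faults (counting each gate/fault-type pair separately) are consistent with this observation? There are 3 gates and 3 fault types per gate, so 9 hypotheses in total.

4

Fault-free: M1=0, M2=0, M3=0 → 0. Observed 1.
  M1 stuck-at-0: output 0 ✗
  M1 stuck-at-1: output 0 ✗
  M1 inverted output: output 0 ✗
  M2 stuck-at-0: output 0 ✗
  M2 stuck-at-1: output 1 ✓
  M2 inverted output: output 1 ✓
  M3 stuck-at-0: output 0 ✗
  M3 stuck-at-1: output 1 ✓
  M3 inverted output: output 1 ✓
Consistent faults: {M2 stuck-at-1, M2 inverted output, M3 stuck-at-1, M3 inverted output} — 4 in all.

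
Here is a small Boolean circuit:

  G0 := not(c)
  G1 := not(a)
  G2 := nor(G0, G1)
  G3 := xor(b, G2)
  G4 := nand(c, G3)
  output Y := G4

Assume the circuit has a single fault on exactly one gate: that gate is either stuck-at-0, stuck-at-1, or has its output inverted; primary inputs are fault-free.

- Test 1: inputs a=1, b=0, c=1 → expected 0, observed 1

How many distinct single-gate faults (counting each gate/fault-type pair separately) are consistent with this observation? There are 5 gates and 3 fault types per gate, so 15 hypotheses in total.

Fault-free: G0=0, G1=0, G2=1, G3=1, G4=0 → 0. Observed 1.
  G0: stuck-at-1, inverted output ✓; others ✗
  G1: stuck-at-1, inverted output ✓; others ✗
  G2: stuck-at-0, inverted output ✓; others ✗
  G3: stuck-at-0, inverted output ✓; others ✗
  G4: stuck-at-1, inverted output ✓; others ✗
Consistent faults: {G0 stuck-at-1, G0 inverted output, G1 stuck-at-1, G1 inverted output, G2 stuck-at-0, G2 inverted output, G3 stuck-at-0, G3 inverted output, G4 stuck-at-1, G4 inverted output} — 10 in all.

10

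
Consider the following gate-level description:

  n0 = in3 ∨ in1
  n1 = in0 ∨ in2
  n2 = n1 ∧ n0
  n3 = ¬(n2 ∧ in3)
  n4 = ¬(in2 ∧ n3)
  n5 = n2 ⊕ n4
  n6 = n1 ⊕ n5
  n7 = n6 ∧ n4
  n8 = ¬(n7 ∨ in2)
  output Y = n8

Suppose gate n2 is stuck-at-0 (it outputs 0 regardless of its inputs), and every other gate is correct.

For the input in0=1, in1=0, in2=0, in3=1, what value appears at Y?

Propagate with n2 forced: n0=1, n1=1, n2=0 [stuck-at-0], n3=1, n4=1, n5=1, n6=0, n7=0, n8=1.
So Y = 1. (Without the fault it would be 0.)

1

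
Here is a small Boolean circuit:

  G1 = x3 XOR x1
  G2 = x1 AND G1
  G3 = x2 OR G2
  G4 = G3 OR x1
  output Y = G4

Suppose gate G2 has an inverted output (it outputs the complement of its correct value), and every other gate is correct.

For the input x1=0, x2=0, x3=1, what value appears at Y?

Propagate with G2 forced: G1=1, G2=1 [inverted output], G3=1, G4=1.
So Y = 1. (Without the fault it would be 0.)

1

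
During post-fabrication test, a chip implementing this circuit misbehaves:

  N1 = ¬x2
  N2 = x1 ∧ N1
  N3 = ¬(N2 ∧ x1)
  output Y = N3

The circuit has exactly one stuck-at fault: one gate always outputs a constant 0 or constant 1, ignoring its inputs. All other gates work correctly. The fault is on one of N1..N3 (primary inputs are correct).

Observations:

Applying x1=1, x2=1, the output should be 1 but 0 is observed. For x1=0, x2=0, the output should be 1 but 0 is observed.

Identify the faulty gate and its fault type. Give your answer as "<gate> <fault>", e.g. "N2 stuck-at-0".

N3 stuck-at-0

Fault-free values for test 1 (x1=1, x2=1): N1=0, N2=0, N3=1, giving Y=1. Observed 0.
Test 1: faults giving observed 0 are {N1 stuck-at-1, N2 stuck-at-1, N3 stuck-at-0}.
Test 2 (x1=0, x2=0): fault-free N1=1, N2=0, N3=1 → 1; observed 0. Eliminates N1 stuck-at-1, N2 stuck-at-1.
Only N3 stuck-at-0 is consistent with every test.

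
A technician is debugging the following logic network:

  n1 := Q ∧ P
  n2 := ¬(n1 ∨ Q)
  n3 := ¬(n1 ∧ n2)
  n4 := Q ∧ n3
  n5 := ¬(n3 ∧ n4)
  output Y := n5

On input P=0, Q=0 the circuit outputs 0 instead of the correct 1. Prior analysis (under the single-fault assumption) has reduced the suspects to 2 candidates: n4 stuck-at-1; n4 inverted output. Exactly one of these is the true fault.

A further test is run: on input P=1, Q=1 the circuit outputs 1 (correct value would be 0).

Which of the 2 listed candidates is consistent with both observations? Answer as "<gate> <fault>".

Evaluate each candidate on input P=1, Q=1:
  n4 stuck-at-1: n1=1, n2=0, n3=1, n4=1 [stuck-at-1], n5=0 → 0 — eliminated
  n4 inverted output: n1=1, n2=0, n3=1, n4=0 [inverted output], n5=1 → 1 — matches
Only n4 inverted output reproduces the observed 1.

n4 inverted output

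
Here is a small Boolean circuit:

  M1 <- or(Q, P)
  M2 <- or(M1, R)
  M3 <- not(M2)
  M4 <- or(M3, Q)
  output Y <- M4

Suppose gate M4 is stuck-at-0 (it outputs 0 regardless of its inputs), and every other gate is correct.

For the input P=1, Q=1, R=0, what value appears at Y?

0

Propagate with M4 forced: M1=1, M2=1, M3=0, M4=0 [stuck-at-0].
So Y = 0. (Without the fault it would be 1.)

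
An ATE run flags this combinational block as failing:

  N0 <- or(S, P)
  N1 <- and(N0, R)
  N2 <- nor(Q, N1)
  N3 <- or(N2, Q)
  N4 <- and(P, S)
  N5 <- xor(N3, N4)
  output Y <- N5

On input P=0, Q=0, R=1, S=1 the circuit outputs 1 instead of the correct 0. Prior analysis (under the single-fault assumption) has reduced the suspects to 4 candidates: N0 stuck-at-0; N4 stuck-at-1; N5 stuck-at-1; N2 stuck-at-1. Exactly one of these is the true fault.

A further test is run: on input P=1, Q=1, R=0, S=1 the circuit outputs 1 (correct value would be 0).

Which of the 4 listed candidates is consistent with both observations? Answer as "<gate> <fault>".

Evaluate each candidate on input P=1, Q=1, R=0, S=1:
  N0 stuck-at-0: N0=0 [stuck-at-0], N1=0, N2=0, N3=1, N4=1, N5=0 → 0 — eliminated
  N4 stuck-at-1: N0=1, N1=0, N2=0, N3=1, N4=1 [stuck-at-1], N5=0 → 0 — eliminated
  N5 stuck-at-1: N0=1, N1=0, N2=0, N3=1, N4=1, N5=1 [stuck-at-1] → 1 — matches
  N2 stuck-at-1: N0=1, N1=0, N2=1 [stuck-at-1], N3=1, N4=1, N5=0 → 0 — eliminated
Only N5 stuck-at-1 reproduces the observed 1.

N5 stuck-at-1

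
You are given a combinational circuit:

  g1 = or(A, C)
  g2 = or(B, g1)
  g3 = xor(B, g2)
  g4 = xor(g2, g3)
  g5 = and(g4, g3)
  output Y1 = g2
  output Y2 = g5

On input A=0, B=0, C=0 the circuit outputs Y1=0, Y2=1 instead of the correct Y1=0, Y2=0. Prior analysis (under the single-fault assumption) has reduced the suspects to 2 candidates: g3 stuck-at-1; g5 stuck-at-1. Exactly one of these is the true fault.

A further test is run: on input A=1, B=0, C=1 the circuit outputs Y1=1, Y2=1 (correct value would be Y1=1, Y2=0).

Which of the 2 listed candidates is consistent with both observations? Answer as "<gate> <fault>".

g5 stuck-at-1

Evaluate each candidate on input A=1, B=0, C=1:
  g3 stuck-at-1: g1=1, g2=1, g3=1 [stuck-at-1], g4=0, g5=0 → Y1=1, Y2=0 — eliminated
  g5 stuck-at-1: g1=1, g2=1, g3=1, g4=0, g5=1 [stuck-at-1] → Y1=1, Y2=1 — matches
Only g5 stuck-at-1 reproduces the observed Y1=1, Y2=1.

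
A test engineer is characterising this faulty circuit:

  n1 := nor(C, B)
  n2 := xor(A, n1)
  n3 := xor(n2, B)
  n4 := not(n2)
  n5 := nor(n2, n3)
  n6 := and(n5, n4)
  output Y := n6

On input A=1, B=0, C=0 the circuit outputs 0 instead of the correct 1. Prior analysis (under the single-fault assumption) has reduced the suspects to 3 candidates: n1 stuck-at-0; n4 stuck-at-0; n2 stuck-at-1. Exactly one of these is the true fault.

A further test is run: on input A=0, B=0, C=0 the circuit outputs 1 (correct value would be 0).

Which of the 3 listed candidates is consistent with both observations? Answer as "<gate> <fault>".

n1 stuck-at-0

Evaluate each candidate on input A=0, B=0, C=0:
  n1 stuck-at-0: n1=0 [stuck-at-0], n2=0, n3=0, n4=1, n5=1, n6=1 → 1 — matches
  n4 stuck-at-0: n1=1, n2=1, n3=1, n4=0 [stuck-at-0], n5=0, n6=0 → 0 — eliminated
  n2 stuck-at-1: n1=1, n2=1 [stuck-at-1], n3=1, n4=0, n5=0, n6=0 → 0 — eliminated
Only n1 stuck-at-0 reproduces the observed 1.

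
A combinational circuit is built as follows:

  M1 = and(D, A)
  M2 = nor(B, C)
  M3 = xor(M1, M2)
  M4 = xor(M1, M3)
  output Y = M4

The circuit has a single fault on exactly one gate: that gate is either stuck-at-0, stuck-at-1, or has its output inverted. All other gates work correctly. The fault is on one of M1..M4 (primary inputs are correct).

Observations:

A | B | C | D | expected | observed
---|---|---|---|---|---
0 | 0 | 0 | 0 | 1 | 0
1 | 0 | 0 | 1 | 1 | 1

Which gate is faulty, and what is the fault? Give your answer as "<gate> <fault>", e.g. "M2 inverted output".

M3 stuck-at-0

Fault-free values for test 1 (A=0, B=0, C=0, D=0): M1=0, M2=1, M3=1, M4=1, giving Y=1. Observed 0.
Test 1: faults giving observed 0 are {M2 stuck-at-0, M2 inverted output, M3 stuck-at-0, M3 inverted output, M4 stuck-at-0, M4 inverted output}.
Test 2 (A=1, B=0, C=0, D=1): fault-free M1=1, M2=1, M3=0, M4=1 → 1; observed 1. Eliminates M2 stuck-at-0, M2 inverted output, M3 inverted output, M4 stuck-at-0, M4 inverted output.
Only M3 stuck-at-0 is consistent with every test.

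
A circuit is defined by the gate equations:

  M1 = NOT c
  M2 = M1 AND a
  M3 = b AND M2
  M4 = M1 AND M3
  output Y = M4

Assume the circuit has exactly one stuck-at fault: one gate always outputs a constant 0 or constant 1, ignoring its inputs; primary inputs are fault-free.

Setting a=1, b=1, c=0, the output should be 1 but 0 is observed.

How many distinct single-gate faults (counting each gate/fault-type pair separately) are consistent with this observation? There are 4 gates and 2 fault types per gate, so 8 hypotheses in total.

Fault-free: M1=1, M2=1, M3=1, M4=1 → 1. Observed 0.
  M1 stuck-at-0: output 0 ✓
  M1 stuck-at-1: output 1 ✗
  M2 stuck-at-0: output 0 ✓
  M2 stuck-at-1: output 1 ✗
  M3 stuck-at-0: output 0 ✓
  M3 stuck-at-1: output 1 ✗
  M4 stuck-at-0: output 0 ✓
  M4 stuck-at-1: output 1 ✗
Consistent faults: {M1 stuck-at-0, M2 stuck-at-0, M3 stuck-at-0, M4 stuck-at-0} — 4 in all.

4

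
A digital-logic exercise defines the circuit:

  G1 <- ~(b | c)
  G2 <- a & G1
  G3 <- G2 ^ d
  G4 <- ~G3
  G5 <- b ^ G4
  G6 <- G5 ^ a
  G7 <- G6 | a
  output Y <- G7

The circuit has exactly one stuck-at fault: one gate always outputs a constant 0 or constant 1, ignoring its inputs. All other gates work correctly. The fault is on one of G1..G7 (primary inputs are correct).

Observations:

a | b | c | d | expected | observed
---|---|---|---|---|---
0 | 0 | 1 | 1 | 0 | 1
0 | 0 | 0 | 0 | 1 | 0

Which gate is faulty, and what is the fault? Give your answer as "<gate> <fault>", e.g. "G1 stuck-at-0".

G2 stuck-at-1

Fault-free values for test 1 (a=0, b=0, c=1, d=1): G1=0, G2=0, G3=1, G4=0, G5=0, G6=0, G7=0, giving Y=0. Observed 1.
Test 1: faults giving observed 1 are {G2 stuck-at-1, G3 stuck-at-0, G4 stuck-at-1, G5 stuck-at-1, G6 stuck-at-1, G7 stuck-at-1}.
Test 2 (a=0, b=0, c=0, d=0): fault-free G1=1, G2=0, G3=0, G4=1, G5=1, G6=1, G7=1 → 1; observed 0. Eliminates G3 stuck-at-0, G4 stuck-at-1, G5 stuck-at-1, G6 stuck-at-1, G7 stuck-at-1.
Only G2 stuck-at-1 is consistent with every test.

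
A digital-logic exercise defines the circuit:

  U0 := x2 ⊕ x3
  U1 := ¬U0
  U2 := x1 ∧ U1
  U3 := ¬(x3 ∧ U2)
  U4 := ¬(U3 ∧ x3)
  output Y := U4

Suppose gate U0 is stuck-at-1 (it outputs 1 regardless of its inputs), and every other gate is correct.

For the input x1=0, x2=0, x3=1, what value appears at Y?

Propagate with U0 forced: U0=1 [stuck-at-1], U1=0, U2=0, U3=1, U4=0.
So Y = 0. (Same as the fault-free value — the fault is masked on this input.)

0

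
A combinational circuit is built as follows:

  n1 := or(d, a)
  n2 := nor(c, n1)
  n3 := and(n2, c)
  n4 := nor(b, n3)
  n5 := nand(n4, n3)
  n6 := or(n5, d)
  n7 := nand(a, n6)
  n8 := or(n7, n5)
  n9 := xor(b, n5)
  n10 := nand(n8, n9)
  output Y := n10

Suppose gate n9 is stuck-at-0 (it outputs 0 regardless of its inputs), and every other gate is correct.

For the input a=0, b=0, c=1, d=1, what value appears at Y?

1

Propagate with n9 forced: n1=1, n2=0, n3=0, n4=1, n5=1, n6=1, n7=1, n8=1, n9=0 [stuck-at-0], n10=1.
So Y = 1. (Without the fault it would be 0.)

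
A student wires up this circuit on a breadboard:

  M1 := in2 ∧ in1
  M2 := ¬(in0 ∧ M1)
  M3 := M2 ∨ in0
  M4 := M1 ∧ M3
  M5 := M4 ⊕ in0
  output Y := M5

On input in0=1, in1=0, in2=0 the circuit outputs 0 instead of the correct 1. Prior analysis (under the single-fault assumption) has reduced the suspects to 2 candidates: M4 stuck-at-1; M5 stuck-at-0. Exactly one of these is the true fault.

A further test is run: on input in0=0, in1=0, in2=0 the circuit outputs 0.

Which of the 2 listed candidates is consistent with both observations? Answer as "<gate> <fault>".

M5 stuck-at-0

Evaluate each candidate on input in0=0, in1=0, in2=0:
  M4 stuck-at-1: M1=0, M2=1, M3=1, M4=1 [stuck-at-1], M5=1 → 1 — eliminated
  M5 stuck-at-0: M1=0, M2=1, M3=1, M4=0, M5=0 [stuck-at-0] → 0 — matches
Only M5 stuck-at-0 reproduces the observed 0.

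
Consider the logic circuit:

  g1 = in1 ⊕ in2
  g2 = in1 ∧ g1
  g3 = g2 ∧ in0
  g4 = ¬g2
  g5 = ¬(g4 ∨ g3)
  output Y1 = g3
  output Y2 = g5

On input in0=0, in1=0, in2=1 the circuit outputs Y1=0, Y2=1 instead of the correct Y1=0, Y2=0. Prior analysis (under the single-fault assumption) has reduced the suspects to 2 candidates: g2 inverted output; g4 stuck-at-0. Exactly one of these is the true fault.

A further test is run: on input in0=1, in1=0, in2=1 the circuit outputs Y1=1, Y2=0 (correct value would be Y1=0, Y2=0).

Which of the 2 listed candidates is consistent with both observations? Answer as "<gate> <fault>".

g2 inverted output

Evaluate each candidate on input in0=1, in1=0, in2=1:
  g2 inverted output: g1=1, g2=1 [inverted output], g3=1, g4=0, g5=0 → Y1=1, Y2=0 — matches
  g4 stuck-at-0: g1=1, g2=0, g3=0, g4=0 [stuck-at-0], g5=1 → Y1=0, Y2=1 — eliminated
Only g2 inverted output reproduces the observed Y1=1, Y2=0.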